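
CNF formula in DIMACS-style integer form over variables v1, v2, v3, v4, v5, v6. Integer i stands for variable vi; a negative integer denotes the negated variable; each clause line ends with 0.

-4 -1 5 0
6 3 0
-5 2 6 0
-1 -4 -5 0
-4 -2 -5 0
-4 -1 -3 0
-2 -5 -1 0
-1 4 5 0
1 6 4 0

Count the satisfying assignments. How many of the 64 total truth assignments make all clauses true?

18

Case analysis on v1 and v4:
  v1=1, v4=1: a clause becomes empty — 0.
  v1=1, v4=0: remaining (v2,v3,v5,v6) ∈ {(0,0,1,1); (0,1,1,1)} — 2.
  v1=0, v4=1: 8 of the 16 assignments to (v2,v3,v5,v6) work.
  v1=0, v4=0: forces v6=1; v2, v3, v5 free → 2^3 = 8.
Total: 0 + 2 + 8 + 8 = 18.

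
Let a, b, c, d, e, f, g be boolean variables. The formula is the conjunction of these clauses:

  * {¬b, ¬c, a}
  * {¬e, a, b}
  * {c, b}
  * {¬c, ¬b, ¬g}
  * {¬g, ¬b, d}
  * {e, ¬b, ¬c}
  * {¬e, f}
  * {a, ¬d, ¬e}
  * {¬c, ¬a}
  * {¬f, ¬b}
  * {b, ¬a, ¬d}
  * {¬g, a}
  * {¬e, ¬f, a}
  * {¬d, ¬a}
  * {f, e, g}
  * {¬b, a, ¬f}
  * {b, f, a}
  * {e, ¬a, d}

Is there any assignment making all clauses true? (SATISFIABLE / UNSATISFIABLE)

SATISFIABLE

Set a = False and propagate.
  then g is forced to False.
For the remaining variables, b = False, c = True, d = True, e = False, f = True works.
So a=False, b=False, c=True, d=True, e=False, f=True, g=False is a satisfying assignment.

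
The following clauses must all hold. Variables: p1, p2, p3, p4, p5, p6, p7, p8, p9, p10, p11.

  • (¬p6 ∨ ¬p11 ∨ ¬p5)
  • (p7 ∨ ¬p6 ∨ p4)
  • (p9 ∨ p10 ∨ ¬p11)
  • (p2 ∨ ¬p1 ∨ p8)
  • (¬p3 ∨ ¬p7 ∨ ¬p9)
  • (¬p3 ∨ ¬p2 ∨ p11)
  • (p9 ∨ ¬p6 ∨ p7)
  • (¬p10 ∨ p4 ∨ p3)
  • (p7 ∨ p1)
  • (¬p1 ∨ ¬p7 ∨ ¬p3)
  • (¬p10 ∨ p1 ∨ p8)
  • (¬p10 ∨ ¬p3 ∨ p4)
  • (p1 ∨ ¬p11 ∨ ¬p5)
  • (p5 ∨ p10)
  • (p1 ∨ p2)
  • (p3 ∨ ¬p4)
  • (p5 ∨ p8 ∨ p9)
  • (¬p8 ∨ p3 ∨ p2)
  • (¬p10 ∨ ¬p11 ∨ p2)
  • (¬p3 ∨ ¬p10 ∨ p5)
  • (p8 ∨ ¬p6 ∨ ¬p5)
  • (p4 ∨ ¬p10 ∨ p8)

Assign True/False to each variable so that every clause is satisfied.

Pure literal: p6 appears only negated; assign p6 = False.
Try p1 = True.
Try p2 = True.
Set p3 = True and propagate.
  then p11 is forced to True.
  then p7 is forced to False.
For the remaining variables, p4 = False, p5 = True, p8 = False, p9 = True, p10 = False works.
Check each clause:
  1. (¬p11 ∨ ¬p6 ∨ ¬p5) — ¬p6 is true.
  2. (p4 ∨ ¬p6 ∨ p7) — ¬p6 is true.
  3. (¬p11 ∨ p9 ∨ p10) — p9 is true.
  4. (p8 ∨ ¬p1 ∨ p2) — p2 is true.
  5. (¬p3 ∨ ¬p7 ∨ ¬p9) — ¬p7 is true.
  6. (p11 ∨ ¬p3 ∨ ¬p2) — p11 is true.
  7. (p9 ∨ p7 ∨ ¬p6) — p9 is true.
  8. (p4 ∨ p3 ∨ ¬p10) — p3 is true.
  9. (p1 ∨ p7) — p1 is true.
  10. (¬p7 ∨ ¬p3 ∨ ¬p1) — ¬p7 is true.
  11. (¬p10 ∨ p1 ∨ p8) — p1 is true.
  12. (¬p10 ∨ ¬p3 ∨ p4) — ¬p10 is true.
  13. (¬p5 ∨ p1 ∨ ¬p11) — p1 is true.
  14. (p5 ∨ p10) — p5 is true.
  15. (p1 ∨ p2) — p1 is true.
  16. (p3 ∨ ¬p4) — p3 is true.
  17. (p8 ∨ p5 ∨ p9) — p9 is true.
  18. (p2 ∨ p3 ∨ ¬p8) — ¬p8 is true.
  19. (¬p10 ∨ p2 ∨ ¬p11) — p2 is true.
  20. (p5 ∨ ¬p10 ∨ ¬p3) — p5 is true.
  21. (p8 ∨ ¬p6 ∨ ¬p5) — ¬p6 is true.
  22. (p8 ∨ ¬p10 ∨ p4) — ¬p10 is true.

p1=True, p2=True, p3=True, p4=False, p5=True, p6=False, p7=False, p8=False, p9=True, p10=False, p11=True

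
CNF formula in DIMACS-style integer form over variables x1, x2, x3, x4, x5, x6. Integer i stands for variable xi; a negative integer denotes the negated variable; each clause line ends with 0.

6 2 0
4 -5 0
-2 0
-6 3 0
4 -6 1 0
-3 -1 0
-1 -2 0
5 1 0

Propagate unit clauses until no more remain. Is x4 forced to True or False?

True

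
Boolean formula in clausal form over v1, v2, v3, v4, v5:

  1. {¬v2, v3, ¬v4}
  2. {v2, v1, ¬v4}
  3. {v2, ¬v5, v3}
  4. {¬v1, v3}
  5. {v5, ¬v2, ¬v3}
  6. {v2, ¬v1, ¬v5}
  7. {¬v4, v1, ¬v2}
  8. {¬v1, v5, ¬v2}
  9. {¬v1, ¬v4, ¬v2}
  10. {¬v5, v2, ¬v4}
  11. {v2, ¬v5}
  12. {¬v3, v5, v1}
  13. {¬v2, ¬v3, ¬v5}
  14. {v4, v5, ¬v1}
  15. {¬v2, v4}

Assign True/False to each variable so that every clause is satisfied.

Branch on v1: take v1 = False.
Branch on v2: take v2 = False.
  then v4 is forced to False.
  then v5 is forced to False.
  then v3 is forced to False.
Every clause has at least one true literal under this assignment.

v1 = 0, v2 = 0, v3 = 0, v4 = 0, v5 = 0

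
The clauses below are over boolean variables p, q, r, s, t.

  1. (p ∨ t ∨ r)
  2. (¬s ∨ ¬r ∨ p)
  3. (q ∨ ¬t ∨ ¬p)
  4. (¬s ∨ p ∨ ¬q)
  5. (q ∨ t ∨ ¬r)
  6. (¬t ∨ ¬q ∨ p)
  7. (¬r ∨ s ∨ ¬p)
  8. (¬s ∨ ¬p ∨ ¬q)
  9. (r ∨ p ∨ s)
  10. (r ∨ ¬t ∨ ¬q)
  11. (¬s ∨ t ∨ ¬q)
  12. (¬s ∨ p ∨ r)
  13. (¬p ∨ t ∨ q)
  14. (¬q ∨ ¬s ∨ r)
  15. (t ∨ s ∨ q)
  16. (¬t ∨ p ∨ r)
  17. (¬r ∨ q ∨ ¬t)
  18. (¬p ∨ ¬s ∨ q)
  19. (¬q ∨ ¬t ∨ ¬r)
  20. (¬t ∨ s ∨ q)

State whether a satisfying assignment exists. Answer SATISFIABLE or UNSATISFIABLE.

SATISFIABLE

Set p = False and propagate.
Branch on q: take q = True.
  then s is forced to False.
  then t is forced to False.
  then r is forced to True.
Every clause has at least one true literal under this assignment.
So p=0, q=1, r=1, s=0, t=0 is a satisfying assignment.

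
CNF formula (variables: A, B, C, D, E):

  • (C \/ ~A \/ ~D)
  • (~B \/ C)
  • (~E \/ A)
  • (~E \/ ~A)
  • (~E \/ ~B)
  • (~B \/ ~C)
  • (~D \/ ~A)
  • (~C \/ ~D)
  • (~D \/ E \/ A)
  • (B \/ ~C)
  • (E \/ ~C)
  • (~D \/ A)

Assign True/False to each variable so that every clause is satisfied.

D occurs only negated in the remaining clauses — set D = False.
Try A = True.
  then E is forced to False.
  then C is forced to False.
  then B is forced to False.
Every clause has at least one true literal under this assignment.

A=True, B=False, C=False, D=False, E=False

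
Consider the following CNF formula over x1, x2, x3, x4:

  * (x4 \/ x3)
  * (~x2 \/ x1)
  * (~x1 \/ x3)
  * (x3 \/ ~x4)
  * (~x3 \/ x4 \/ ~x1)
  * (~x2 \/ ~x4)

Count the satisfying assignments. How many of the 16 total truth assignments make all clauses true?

The models are:
  x1=F x2=F x3=T x4=F
  x1=F x2=F x3=T x4=T
  x1=T x2=F x3=T x4=T
That's 3 in total.

3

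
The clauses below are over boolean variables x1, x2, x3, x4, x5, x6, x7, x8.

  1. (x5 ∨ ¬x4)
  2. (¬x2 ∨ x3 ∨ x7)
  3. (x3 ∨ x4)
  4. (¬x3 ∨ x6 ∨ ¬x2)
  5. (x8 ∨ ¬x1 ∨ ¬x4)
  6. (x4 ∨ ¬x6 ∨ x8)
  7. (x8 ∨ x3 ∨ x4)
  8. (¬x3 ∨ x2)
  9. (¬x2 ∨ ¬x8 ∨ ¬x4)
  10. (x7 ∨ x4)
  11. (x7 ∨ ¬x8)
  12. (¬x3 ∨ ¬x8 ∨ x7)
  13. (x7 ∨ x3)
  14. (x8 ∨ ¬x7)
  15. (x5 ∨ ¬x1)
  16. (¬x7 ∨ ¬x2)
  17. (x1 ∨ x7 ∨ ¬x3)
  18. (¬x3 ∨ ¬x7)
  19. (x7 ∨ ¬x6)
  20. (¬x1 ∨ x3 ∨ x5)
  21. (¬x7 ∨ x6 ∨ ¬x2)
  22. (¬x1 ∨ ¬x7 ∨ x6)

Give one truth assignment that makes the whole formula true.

x1=1, x2=0, x3=0, x4=1, x5=1, x6=1, x7=1, x8=1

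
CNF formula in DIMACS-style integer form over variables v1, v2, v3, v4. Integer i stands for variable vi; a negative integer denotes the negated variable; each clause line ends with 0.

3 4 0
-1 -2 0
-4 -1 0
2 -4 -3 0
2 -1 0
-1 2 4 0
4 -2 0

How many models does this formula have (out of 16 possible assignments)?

4

The models are:
  v1=0 v2=0 v3=0 v4=1
  v1=0 v2=0 v3=1 v4=0
  v1=0 v2=1 v3=0 v4=1
  v1=0 v2=1 v3=1 v4=1
Count: 4.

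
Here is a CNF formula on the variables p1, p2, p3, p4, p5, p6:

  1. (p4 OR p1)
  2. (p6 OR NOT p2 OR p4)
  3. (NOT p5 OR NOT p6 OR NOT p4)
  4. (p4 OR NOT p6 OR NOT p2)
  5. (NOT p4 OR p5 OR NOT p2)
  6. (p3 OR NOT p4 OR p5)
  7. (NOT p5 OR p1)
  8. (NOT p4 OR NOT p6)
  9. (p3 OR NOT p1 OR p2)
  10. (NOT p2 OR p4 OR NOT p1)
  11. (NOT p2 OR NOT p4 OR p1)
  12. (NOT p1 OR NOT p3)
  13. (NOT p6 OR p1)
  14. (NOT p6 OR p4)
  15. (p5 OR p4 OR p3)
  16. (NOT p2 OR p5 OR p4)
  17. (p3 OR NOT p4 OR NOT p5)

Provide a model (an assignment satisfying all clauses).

p1 = F, p2 = F, p3 = T, p4 = T, p5 = F, p6 = F

Check each clause:
  1. (p1 OR p4) — p4 is true.
  2. (p4 OR p6 OR NOT p2) — p4 is true.
  3. (NOT p6 OR NOT p4 OR NOT p5) — NOT p6 is true.
  4. (NOT p6 OR NOT p2 OR p4) — NOT p6 is true.
  5. (NOT p2 OR NOT p4 OR p5) — NOT p2 is true.
  6. (NOT p4 OR p5 OR p3) — p3 is true.
  7. (p1 OR NOT p5) — NOT p5 is true.
  8. (NOT p4 OR NOT p6) — NOT p6 is true.
  9. (p2 OR NOT p1 OR p3) — p3 is true.
  10. (NOT p1 OR NOT p2 OR p4) — p4 is true.
  11. (NOT p2 OR NOT p4 OR p1) — NOT p2 is true.
  12. (NOT p3 OR NOT p1) — NOT p1 is true.
  13. (p1 OR NOT p6) — NOT p6 is true.
  14. (p4 OR NOT p6) — NOT p6 is true.
  15. (p4 OR p3 OR p5) — p3 is true.
  16. (p4 OR NOT p2 OR p5) — p4 is true.
  17. (NOT p5 OR p3 OR NOT p4) — p3 is true.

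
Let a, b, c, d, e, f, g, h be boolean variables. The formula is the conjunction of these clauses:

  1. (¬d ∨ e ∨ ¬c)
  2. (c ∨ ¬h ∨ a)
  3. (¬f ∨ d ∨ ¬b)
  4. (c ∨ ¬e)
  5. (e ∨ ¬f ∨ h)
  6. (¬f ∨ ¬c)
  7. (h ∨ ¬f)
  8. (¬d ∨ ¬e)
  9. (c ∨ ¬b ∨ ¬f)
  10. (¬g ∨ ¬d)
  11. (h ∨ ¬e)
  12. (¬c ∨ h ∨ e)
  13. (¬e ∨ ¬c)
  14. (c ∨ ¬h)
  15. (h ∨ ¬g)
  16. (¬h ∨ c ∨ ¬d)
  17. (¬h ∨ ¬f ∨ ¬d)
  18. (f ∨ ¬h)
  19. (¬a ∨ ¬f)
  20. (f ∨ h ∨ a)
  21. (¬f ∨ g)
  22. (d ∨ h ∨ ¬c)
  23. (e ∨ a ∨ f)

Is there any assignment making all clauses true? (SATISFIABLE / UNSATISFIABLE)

SATISFIABLE

b occurs only negated in the remaining clauses — set b = False.
Set a = True and propagate.
  then f is forced to False.
  then h is forced to False.
  then e is forced to False.
  then c is forced to False.
  then g is forced to False.
d is now unconstrained; take d = True.
Every clause has at least one true literal under this assignment.
So a=T, b=F, c=F, d=T, e=F, f=F, g=F, h=F is a satisfying assignment.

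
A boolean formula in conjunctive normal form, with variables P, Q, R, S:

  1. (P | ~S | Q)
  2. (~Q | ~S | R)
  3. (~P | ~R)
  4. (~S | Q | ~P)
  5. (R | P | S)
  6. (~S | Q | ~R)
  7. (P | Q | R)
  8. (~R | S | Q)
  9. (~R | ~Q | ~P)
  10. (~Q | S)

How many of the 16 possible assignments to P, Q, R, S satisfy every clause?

2

The models are:
  P=F Q=T R=T S=T
  P=T Q=F R=F S=F
That's 2 in total.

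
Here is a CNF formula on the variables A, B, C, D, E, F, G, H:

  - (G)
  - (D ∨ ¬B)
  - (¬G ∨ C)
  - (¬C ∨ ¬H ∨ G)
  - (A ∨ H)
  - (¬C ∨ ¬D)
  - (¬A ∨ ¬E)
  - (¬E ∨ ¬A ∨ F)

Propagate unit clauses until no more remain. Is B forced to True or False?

(G) is a unit clause: G = True.
(¬G ∨ C) with G = True leaves only C, so C = True.
(¬C ∨ ¬D) with C = True leaves only ¬D, so D = False.
In (D ∨ ¬B), D is now false; ¬B must hold, so B = False.

False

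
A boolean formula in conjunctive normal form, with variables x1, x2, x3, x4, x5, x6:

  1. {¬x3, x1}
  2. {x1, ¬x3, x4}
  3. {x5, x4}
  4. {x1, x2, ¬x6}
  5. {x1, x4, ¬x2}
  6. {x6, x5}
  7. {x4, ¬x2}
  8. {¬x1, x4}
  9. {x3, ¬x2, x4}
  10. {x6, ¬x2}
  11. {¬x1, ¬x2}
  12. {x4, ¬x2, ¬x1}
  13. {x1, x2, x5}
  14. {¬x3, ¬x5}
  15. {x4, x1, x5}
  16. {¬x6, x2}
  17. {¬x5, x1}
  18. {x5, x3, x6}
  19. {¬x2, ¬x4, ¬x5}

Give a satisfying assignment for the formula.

x1=T, x2=F, x3=F, x4=T, x5=T, x6=F

Check each clause:
  1. {x1, ¬x3} — x1 is true.
  2. {¬x3, x1, x4} — x1 is true.
  3. {x4, x5} — x4 is true.
  4. {x1, ¬x6, x2} — x1 is true.
  5. {x1, x4, ¬x2} — x1 is true.
  6. {x5, x6} — x5 is true.
  7. {x4, ¬x2} — x4 is true.
  8. {¬x1, x4} — x4 is true.
  9. {x3, x4, ¬x2} — x4 is true.
  10. {x6, ¬x2} — ¬x2 is true.
  11. {¬x2, ¬x1} — ¬x2 is true.
  12. {¬x1, ¬x2, x4} — x4 is true.
  13. {x5, x1, x2} — x1 is true.
  14. {¬x3, ¬x5} — ¬x3 is true.
  15. {x1, x4, x5} — x1 is true.
  16. {x2, ¬x6} — ¬x6 is true.
  17. {¬x5, x1} — x1 is true.
  18. {x5, x3, x6} — x5 is true.
  19. {¬x5, ¬x2, ¬x4} — ¬x2 is true.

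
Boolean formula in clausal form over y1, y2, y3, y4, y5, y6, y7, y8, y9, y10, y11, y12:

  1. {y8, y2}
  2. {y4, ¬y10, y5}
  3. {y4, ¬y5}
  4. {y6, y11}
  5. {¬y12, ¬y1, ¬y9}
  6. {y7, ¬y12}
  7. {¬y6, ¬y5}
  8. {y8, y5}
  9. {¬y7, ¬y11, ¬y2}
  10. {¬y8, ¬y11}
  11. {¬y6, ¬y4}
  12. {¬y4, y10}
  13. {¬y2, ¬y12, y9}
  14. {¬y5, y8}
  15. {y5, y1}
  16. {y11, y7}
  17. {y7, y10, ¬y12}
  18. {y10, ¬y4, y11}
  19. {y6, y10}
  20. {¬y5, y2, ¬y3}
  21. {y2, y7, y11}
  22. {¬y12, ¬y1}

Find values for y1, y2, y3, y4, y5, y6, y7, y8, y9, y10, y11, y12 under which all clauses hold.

y1=True  y2=False  y3=False  y4=False  y5=False  y6=True  y7=True  y8=True  y9=False  y10=False  y11=False  y12=False

y3 occurs only negated in the remaining clauses — set y3 = False.
y12 occurs only negated in the remaining clauses — set y12 = False.
Set y1 = True and propagate.
Set y2 = False and propagate.
  then y8 is forced to True.
  then y11 is forced to False.
  then y6 is forced to True.
  then y5 is forced to False.
  then y4 is forced to False.
  then y10 is forced to False.
  then y7 is forced to True.
y9 is now unconstrained; take y9 = False.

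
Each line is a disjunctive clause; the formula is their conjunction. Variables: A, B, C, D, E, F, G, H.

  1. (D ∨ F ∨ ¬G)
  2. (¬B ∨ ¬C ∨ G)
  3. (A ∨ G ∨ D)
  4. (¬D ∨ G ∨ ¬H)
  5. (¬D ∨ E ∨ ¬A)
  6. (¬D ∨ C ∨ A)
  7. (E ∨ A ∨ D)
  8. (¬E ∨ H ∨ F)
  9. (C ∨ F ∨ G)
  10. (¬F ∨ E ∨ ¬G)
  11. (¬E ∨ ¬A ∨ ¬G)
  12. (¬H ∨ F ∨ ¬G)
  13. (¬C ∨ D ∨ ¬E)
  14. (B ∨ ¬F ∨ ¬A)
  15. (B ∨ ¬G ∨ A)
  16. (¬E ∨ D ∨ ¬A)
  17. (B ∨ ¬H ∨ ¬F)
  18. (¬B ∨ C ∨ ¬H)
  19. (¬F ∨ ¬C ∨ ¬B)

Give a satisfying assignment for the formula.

A = False, B = False, C = True, D = True, E = True, F = True, G = False, H = False

Check each clause:
  1. (D ∨ ¬G ∨ F) — ¬G is true.
  2. (G ∨ ¬C ∨ ¬B) — ¬B is true.
  3. (D ∨ A ∨ G) — D is true.
  4. (G ∨ ¬H ∨ ¬D) — ¬H is true.
  5. (E ∨ ¬A ∨ ¬D) — E is true.
  6. (C ∨ ¬D ∨ A) — C is true.
  7. (E ∨ A ∨ D) — D is true.
  8. (H ∨ F ∨ ¬E) — F is true.
  9. (F ∨ G ∨ C) — C is true.
  10. (E ∨ ¬F ∨ ¬G) — ¬G is true.
  11. (¬A ∨ ¬G ∨ ¬E) — ¬G is true.
  12. (F ∨ ¬H ∨ ¬G) — ¬H is true.
  13. (¬E ∨ ¬C ∨ D) — D is true.
  14. (B ∨ ¬A ∨ ¬F) — ¬A is true.
  15. (B ∨ A ∨ ¬G) — ¬G is true.
  16. (¬A ∨ ¬E ∨ D) — D is true.
  17. (B ∨ ¬F ∨ ¬H) — ¬H is true.
  18. (¬B ∨ ¬H ∨ C) — ¬H is true.
  19. (¬B ∨ ¬C ∨ ¬F) — ¬B is true.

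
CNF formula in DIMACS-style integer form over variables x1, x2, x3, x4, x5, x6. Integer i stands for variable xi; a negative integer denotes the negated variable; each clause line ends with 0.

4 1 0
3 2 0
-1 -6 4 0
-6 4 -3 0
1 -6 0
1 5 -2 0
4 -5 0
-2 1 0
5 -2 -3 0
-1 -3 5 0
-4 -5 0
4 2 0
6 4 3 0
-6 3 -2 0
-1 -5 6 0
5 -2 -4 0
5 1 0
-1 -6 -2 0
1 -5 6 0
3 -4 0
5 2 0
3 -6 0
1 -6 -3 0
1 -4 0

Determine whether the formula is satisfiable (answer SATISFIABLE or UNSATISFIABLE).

UNSATISFIABLE

x1 = True:
  x3 = True:
    propagation gives x5=True, x4=True; an empty clause results — contradiction.
  x3 = False:
    propagation gives x2=True, x6=False, x4=True; an empty clause results — contradiction.
x1 = False:
  propagation gives x4=True; an empty clause results — contradiction.
Every branch closes, so no satisfying assignment exists.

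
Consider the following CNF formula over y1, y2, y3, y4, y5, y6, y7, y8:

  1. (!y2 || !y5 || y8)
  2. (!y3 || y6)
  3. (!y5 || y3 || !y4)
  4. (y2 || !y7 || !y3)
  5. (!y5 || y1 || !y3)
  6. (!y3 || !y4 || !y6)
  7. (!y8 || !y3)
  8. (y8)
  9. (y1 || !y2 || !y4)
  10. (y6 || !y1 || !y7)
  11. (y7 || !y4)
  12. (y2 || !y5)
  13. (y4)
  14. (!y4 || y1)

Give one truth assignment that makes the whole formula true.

y1=1  y2=1  y3=0  y4=1  y5=0  y6=1  y7=1  y8=1

Check each clause:
  1. (!y5 || !y2 || y8) — y8 is true.
  2. (!y3 || y6) — !y3 is true.
  3. (y3 || !y5 || !y4) — !y5 is true.
  4. (y2 || !y7 || !y3) — y2 is true.
  5. (y1 || !y5 || !y3) — y1 is true.
  6. (!y6 || !y3 || !y4) — !y3 is true.
  7. (!y3 || !y8) — !y3 is true.
  8. (y8) — y8 is true.
  9. (!y4 || !y2 || y1) — y1 is true.
  10. (!y7 || !y1 || y6) — y6 is true.
  11. (!y4 || y7) — y7 is true.
  12. (y2 || !y5) — y2 is true.
  13. (y4) — y4 is true.
  14. (y1 || !y4) — y1 is true.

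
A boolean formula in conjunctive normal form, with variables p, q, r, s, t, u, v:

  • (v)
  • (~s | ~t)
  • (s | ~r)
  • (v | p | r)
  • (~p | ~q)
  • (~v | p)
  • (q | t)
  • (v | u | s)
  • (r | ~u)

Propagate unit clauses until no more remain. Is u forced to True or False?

Unit clause (v) sets v = True.
From (~v | p) and v = True: p = True.
(~p | ~q): since p = True, the clause reduces to (~q). q = False.
(t | q) with q = False leaves only t, so t = True.
(~t | ~s): since t = True, the clause reduces to (~s). s = False.
(~r | s) with s = False leaves only ~r, so r = False.
(~u | r) with r = False leaves only ~u, so u = False.

False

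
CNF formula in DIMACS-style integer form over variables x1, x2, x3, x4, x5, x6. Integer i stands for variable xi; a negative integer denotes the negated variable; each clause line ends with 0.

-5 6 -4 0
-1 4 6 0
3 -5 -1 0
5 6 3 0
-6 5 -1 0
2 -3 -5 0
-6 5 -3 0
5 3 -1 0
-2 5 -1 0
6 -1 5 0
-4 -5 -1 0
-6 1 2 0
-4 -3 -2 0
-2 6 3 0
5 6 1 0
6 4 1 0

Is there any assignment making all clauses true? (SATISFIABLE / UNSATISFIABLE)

SATISFIABLE

Try x1 = False.
For the remaining variables, x2 = True, x3 = False, x4 = True, x5 = False, x6 = True works.
So x1=F, x2=T, x3=F, x4=T, x5=F, x6=T is a satisfying assignment.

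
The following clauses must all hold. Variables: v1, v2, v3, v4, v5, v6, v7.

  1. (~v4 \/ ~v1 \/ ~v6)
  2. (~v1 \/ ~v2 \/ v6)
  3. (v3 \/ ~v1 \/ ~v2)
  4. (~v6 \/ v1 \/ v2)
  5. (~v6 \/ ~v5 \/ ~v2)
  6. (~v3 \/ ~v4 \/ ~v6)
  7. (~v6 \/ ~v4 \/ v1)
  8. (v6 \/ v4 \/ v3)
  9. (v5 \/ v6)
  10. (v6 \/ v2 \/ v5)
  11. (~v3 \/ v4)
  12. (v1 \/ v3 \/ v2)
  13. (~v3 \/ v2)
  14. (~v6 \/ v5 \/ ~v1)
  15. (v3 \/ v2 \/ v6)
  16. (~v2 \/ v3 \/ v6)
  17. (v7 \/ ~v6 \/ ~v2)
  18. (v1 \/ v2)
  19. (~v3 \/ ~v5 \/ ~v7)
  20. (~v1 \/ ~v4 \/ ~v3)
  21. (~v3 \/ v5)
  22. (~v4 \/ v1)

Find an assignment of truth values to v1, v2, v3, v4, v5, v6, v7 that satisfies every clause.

Branch on v1: take v1 = True.
For the remaining variables, v2 = False, v3 = False, v4 = False, v5 = True, v6 = True, v7 = False works.

v1=T, v2=F, v3=F, v4=F, v5=T, v6=T, v7=F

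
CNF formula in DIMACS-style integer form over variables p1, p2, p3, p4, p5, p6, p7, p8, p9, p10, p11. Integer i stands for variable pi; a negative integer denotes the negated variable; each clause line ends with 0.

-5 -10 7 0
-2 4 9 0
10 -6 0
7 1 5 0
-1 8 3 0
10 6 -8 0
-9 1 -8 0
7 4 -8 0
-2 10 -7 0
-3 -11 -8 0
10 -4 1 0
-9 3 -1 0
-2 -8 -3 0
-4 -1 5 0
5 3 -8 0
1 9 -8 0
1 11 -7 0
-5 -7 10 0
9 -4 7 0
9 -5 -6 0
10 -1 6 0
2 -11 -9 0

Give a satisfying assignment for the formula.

p1=True, p2=False, p3=True, p4=False, p5=True, p6=True, p7=True, p8=True, p9=True, p10=True, p11=False

Branch on p1: take p1 = True.
The remaining clauses are satisfied by p2 = False, p3 = True, p4 = False, p5 = True, p6 = True, p7 = True, p8 = True, p9 = True, p10 = True, p11 = False.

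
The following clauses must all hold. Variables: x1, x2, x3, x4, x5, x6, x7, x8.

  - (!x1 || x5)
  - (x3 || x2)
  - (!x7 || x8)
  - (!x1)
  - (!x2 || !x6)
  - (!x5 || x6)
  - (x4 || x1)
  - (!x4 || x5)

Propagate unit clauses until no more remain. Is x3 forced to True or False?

(!x1) is a unit clause: x1 = False.
In (x1 || x4), x1 is now false; x4 must hold, so x4 = True.
From (!x4 || x5) and x4 = True: x5 = True.
(x6 || !x5) with x5 = True leaves only x6, so x6 = True.
From (!x2 || !x6) and x6 = True: x2 = False.
From (x2 || x3) and x2 = False: x3 = True.

True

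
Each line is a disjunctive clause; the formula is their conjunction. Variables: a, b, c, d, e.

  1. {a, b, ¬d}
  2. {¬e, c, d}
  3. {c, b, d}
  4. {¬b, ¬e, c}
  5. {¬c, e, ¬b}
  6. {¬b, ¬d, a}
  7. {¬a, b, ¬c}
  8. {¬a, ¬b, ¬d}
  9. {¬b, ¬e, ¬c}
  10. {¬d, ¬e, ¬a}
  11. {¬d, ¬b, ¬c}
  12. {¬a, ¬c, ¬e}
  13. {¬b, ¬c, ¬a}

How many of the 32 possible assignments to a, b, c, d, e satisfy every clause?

Satisfying assignments:
  a=F b=F c=T d=F e=F
  a=F b=F c=T d=F e=T
  a=F b=T c=F d=F e=F
  a=T b=F c=F d=T e=F
  a=T b=T c=F d=F e=F
That's 5 in total.

5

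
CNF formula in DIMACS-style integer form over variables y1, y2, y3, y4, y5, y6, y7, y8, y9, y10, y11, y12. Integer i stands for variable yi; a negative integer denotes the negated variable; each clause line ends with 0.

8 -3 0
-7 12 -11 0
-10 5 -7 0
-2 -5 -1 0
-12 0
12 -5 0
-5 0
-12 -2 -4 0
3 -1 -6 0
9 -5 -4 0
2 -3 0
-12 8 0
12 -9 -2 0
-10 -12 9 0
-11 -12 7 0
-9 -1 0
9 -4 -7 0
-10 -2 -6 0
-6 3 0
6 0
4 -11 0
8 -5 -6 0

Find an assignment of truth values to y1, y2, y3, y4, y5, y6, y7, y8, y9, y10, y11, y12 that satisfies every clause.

y1=True, y2=True, y3=True, y4=False, y5=False, y6=True, y7=False, y8=True, y9=False, y10=False, y11=False, y12=False

Check each clause:
  1. (y8 | ~y3) — y8 is true.
  2. (y12 | ~y7 | ~y11) — ~y7 is true.
  3. (y5 | ~y10 | ~y7) — ~y7 is true.
  4. (~y2 | ~y5 | ~y1) — ~y5 is true.
  5. (~y12) — ~y12 is true.
  6. (~y5 | y12) — ~y5 is true.
  7. (~y5) — ~y5 is true.
  8. (~y4 | ~y2 | ~y12) — ~y4 is true.
  9. (~y6 | y3 | ~y1) — y3 is true.
  10. (~y4 | y9 | ~y5) — ~y5 is true.
  11. (y2 | ~y3) — y2 is true.
  12. (~y12 | y8) — y8 is true.
  13. (~y2 | ~y9 | y12) — ~y9 is true.
  14. (~y10 | y9 | ~y12) — ~y12 is true.
  15. (~y12 | ~y11 | y7) — ~y12 is true.
  16. (~y9 | ~y1) — ~y9 is true.
  17. (y9 | ~y4 | ~y7) — ~y4 is true.
  18. (~y2 | ~y10 | ~y6) — ~y10 is true.
  19. (~y6 | y3) — y3 is true.
  20. (y6) — y6 is true.
  21. (~y11 | y4) — ~y11 is true.
  22. (~y5 | ~y6 | y8) — y8 is true.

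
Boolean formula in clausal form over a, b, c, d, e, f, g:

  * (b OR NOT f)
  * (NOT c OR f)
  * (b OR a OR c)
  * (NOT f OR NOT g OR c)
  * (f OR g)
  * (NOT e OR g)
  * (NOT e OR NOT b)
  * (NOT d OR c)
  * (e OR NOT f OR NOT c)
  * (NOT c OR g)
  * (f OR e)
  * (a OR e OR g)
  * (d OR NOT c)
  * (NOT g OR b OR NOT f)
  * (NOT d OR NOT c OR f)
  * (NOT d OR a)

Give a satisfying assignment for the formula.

Pure literal: a appears only positively; assign a = True.
Set b = True and propagate.
  then e is forced to False.
  then f is forced to True.
  then c is forced to False.
  then g is forced to False.
  then d is forced to False.

a=T, b=T, c=F, d=F, e=F, f=T, g=F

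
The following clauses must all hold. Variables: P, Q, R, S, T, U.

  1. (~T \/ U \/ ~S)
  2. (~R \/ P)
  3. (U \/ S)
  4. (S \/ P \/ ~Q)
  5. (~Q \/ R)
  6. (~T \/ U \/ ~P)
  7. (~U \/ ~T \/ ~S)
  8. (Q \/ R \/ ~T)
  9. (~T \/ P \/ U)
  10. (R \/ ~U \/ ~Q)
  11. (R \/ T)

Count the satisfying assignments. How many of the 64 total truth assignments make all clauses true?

8

Case analysis on T and U:
  T=T, U=T: remaining (P,Q,R,S) ∈ {(T,F,T,F); (T,T,T,F)} — 2.
  T=T, U=F: a clause becomes empty — 0.
  T=F, U=T: remaining (P,Q,R,S) ∈ {(T,F,T,F); (T,F,T,T); (T,T,T,F); (T,T,T,T)} — 4.
  T=F, U=F: remaining (P,Q,R,S) ∈ {(T,F,T,T); (T,T,T,T)} — 2.
Total: 2 + 0 + 4 + 2 = 8.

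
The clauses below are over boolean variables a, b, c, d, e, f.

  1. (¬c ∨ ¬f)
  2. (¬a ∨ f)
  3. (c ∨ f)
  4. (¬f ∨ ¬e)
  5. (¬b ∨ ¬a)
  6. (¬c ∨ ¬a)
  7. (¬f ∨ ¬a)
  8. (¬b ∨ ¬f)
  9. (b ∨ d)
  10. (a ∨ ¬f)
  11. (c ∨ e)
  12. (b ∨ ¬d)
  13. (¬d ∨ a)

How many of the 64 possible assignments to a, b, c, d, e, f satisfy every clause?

Satisfying assignments:
  a=0 b=1 c=1 d=0 e=0 f=0
  a=0 b=1 c=1 d=0 e=1 f=0
That's 2 in total.

2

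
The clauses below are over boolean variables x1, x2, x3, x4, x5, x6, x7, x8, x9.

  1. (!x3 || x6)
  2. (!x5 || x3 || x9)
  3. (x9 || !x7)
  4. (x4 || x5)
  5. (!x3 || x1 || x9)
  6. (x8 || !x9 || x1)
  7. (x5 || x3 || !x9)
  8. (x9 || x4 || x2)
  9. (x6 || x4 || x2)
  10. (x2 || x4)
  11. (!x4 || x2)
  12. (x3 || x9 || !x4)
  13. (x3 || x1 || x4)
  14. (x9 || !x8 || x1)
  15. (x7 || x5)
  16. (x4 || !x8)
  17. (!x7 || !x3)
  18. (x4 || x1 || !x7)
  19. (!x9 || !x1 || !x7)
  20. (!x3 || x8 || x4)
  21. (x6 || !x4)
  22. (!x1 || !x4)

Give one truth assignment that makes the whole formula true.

x1=0, x2=1, x3=0, x4=1, x5=1, x6=1, x7=0, x8=1, x9=1

Check each clause:
  1. (x6 || !x3) — !x3 is true.
  2. (x3 || !x5 || x9) — x9 is true.
  3. (!x7 || x9) — x9 is true.
  4. (x5 || x4) — x4 is true.
  5. (x9 || !x3 || x1) — !x3 is true.
  6. (!x9 || x8 || x1) — x8 is true.
  7. (!x9 || x3 || x5) — x5 is true.
  8. (x4 || x2 || x9) — x9 is true.
  9. (x6 || x2 || x4) — x2 is true.
  10. (x2 || x4) — x2 is true.
  11. (x2 || !x4) — x2 is true.
  12. (x3 || x9 || !x4) — x9 is true.
  13. (x4 || x1 || x3) — x4 is true.
  14. (!x8 || x9 || x1) — x9 is true.
  15. (x7 || x5) — x5 is true.
  16. (x4 || !x8) — x4 is true.
  17. (!x3 || !x7) — !x7 is true.
  18. (!x7 || x1 || x4) — x4 is true.
  19. (!x1 || !x7 || !x9) — !x7 is true.
  20. (x8 || !x3 || x4) — x8 is true.
  21. (x6 || !x4) — x6 is true.
  22. (!x4 || !x1) — !x1 is true.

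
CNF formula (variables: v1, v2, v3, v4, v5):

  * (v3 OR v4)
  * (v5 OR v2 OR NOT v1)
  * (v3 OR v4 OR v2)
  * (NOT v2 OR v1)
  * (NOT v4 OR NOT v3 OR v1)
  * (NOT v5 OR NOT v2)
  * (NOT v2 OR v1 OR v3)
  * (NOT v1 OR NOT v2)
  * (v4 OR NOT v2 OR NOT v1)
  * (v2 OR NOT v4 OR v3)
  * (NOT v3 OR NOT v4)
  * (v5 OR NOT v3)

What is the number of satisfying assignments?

2

Satisfying assignments:
  v1=F v2=F v3=T v4=F v5=T
  v1=T v2=F v3=T v4=F v5=T
Count: 2.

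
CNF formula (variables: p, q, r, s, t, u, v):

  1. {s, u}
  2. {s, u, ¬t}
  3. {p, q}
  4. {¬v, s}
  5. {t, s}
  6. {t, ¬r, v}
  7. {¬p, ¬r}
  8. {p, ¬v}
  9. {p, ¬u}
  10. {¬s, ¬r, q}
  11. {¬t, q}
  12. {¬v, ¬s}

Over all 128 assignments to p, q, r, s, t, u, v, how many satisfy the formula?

Split on s, then p.
  s=1, p=1: u free; 3 ways for (q,r,t,v) × 2^1 = 6.
  s=1, p=0: remaining (q,r,t,u,v) ∈ {(1,0,0,0,0); (1,0,1,0,0); (1,1,1,0,0)} — 3.
  s=0, p=1: remaining (q,r,t,u,v) ∈ {(1,0,1,1,0)} — 1.
  s=0, p=0: a clause becomes empty — 0.
Total: 6 + 3 + 1 + 0 = 10.

10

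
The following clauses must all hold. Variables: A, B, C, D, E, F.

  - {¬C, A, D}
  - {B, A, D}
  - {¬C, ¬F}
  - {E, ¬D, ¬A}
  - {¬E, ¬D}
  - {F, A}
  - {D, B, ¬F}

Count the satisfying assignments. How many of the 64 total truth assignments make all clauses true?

Split on D, then A.
  D=T, A=T: a clause becomes empty — 0.
  D=T, A=F: remaining (B,C,E,F) ∈ {(F,F,F,T); (T,F,F,T)} — 2.
  D=F, A=T: E free; 5 ways for (B,C,F) × 2^1 = 10.
  D=F, A=F: remaining (B,C,E,F) ∈ {(T,F,F,T); (T,F,T,T)} — 2.
Total: 0 + 2 + 10 + 2 = 14.

14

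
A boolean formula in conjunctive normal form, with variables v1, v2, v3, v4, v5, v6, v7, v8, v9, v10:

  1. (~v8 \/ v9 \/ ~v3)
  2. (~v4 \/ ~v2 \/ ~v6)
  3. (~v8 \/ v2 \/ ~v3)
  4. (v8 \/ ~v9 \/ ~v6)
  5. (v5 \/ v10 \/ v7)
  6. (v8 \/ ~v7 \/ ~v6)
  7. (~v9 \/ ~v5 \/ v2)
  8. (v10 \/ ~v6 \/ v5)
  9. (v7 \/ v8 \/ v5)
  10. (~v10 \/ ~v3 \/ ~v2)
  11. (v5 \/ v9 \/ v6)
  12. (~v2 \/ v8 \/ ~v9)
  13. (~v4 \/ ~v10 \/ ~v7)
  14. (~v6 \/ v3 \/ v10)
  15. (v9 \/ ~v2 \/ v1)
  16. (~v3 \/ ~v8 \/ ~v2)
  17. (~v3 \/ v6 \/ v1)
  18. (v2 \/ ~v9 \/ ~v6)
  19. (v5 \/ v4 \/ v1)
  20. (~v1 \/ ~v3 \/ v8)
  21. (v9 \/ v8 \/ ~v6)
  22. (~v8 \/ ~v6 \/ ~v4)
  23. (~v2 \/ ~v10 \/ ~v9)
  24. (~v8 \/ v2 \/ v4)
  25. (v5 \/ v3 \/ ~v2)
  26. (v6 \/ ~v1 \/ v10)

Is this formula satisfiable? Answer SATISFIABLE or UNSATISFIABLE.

SATISFIABLE

Branch on v1: take v1 = True.
Try v2 = False.
For the remaining variables, v3 = False, v4 = True, v5 = True, v6 = False, v7 = False, v8 = True, v9 = False, v10 = True works.
So v1=1, v2=0, v3=0, v4=1, v5=1, v6=0, v7=0, v8=1, v9=0, v10=1 is a satisfying assignment.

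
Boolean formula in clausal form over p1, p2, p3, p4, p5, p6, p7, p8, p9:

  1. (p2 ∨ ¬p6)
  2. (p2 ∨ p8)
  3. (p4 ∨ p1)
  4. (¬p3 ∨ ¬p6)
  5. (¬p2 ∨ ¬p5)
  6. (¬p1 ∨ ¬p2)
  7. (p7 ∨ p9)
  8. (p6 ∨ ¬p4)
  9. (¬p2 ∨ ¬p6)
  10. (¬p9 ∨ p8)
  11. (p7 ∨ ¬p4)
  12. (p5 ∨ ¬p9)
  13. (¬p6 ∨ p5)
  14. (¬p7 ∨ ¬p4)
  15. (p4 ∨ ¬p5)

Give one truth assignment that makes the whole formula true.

p1=T, p2=F, p3=F, p4=F, p5=F, p6=F, p7=T, p8=T, p9=F

p3 occurs only negated in the remaining clauses — set p3 = False.
p8 occurs only positively in the remaining clauses — set p8 = True.
Try p1 = True.
  then p2 is forced to False.
  then p6 is forced to False.
  then p4 is forced to False.
  then p5 is forced to False.
  then p9 is forced to False.
  then p7 is forced to True.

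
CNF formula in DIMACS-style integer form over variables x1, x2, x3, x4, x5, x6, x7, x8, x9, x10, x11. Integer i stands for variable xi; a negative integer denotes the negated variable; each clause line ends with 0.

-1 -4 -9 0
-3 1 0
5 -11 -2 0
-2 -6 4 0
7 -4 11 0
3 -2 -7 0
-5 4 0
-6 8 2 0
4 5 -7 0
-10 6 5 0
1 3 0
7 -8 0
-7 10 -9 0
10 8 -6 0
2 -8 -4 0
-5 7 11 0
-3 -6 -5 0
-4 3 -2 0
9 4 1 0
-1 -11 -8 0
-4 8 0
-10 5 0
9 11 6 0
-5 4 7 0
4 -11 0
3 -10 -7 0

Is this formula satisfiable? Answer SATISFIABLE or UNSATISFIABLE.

SATISFIABLE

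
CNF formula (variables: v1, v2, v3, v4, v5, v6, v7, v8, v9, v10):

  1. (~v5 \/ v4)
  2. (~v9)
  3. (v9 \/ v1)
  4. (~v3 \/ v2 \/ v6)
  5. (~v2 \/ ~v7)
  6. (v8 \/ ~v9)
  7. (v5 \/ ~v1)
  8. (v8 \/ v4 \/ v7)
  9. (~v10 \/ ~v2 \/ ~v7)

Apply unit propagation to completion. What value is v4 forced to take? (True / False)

(~v9) is a unit clause: v9 = False.
(v9 \/ v1) with v9 = False leaves only v1, so v1 = True.
(~v1 \/ v5) with v1 = True leaves only v5, so v5 = True.
From (~v5 \/ v4) and v5 = True: v4 = True.

True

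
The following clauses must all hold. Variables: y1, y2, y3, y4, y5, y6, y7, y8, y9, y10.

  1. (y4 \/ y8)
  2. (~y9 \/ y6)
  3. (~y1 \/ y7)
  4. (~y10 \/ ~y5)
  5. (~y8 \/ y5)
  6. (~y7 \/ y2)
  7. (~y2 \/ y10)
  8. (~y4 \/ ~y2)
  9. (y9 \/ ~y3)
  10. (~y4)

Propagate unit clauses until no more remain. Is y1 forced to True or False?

(~y4) stands alone — y4 = False.
In (y8 \/ y4), y4 is now false; y8 must hold, so y8 = True.
(~y8 \/ y5) with y8 = True leaves only y5, so y5 = True.
In (~y10 \/ ~y5), ~y5 is now false; ~y10 must hold, so y10 = False.
(~y2 \/ y10): since y10 = False, the clause reduces to (~y2). y2 = False.
From (~y7 \/ y2) and y2 = False: y7 = False.
In (~y1 \/ y7), y7 is now false; ~y1 must hold, so y1 = False.

False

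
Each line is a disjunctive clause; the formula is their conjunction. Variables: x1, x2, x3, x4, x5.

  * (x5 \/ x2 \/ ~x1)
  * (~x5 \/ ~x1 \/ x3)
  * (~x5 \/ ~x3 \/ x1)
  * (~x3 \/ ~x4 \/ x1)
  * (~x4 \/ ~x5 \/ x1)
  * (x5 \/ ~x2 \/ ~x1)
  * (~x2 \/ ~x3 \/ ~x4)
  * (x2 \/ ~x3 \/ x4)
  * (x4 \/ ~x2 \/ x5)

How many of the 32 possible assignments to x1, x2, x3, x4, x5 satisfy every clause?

7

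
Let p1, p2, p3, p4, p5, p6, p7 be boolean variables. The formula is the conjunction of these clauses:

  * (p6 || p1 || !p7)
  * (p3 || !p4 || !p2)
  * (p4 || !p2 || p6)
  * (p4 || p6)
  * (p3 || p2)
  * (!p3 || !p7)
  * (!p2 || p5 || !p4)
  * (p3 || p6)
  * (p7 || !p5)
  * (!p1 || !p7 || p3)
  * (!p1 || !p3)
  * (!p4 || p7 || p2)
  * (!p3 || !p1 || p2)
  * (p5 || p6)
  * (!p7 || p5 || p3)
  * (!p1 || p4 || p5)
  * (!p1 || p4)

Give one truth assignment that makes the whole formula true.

p1=False, p2=True, p3=False, p4=False, p5=False, p6=True, p7=False

Pure literal: p6 appears only positively; assign p6 = True.
Try p1 = False.
Set p2 = True and propagate.
The remaining clauses are satisfied by p3 = False, p4 = False, p5 = False, p7 = False.
Every clause has at least one true literal under this assignment.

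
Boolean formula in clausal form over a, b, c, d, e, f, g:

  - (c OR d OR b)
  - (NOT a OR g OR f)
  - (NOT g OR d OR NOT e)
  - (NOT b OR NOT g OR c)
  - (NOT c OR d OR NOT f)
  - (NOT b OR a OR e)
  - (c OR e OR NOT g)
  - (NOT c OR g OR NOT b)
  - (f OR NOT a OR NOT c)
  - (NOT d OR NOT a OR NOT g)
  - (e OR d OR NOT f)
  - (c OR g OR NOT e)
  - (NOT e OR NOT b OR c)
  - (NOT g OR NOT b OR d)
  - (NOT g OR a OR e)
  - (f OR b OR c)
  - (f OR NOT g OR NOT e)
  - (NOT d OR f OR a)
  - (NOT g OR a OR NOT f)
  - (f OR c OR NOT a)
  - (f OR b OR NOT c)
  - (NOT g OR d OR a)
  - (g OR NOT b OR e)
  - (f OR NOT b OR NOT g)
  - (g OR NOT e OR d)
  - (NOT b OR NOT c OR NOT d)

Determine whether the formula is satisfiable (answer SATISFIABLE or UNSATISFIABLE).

SATISFIABLE

Try a = True.
Branch on b: take b = False.
The remaining clauses are satisfied by c = True, d = True, e = False, f = True, g = False.
So a=True, b=False, c=True, d=True, e=False, f=True, g=False is a satisfying assignment.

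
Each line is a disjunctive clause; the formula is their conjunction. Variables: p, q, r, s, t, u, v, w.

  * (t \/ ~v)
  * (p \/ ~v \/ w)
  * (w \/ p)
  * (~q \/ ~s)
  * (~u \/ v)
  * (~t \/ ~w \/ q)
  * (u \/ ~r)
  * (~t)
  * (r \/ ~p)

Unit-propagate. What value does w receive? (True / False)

Unit clause (~t) sets t = False.
(~v \/ t) with t = False leaves only ~v, so v = False.
(v \/ ~u): since v = False, the clause reduces to (~u). u = False.
From (u \/ ~r) and u = False: r = False.
(r \/ ~p) with r = False leaves only ~p, so p = False.
From (w \/ p) and p = False: w = True.

True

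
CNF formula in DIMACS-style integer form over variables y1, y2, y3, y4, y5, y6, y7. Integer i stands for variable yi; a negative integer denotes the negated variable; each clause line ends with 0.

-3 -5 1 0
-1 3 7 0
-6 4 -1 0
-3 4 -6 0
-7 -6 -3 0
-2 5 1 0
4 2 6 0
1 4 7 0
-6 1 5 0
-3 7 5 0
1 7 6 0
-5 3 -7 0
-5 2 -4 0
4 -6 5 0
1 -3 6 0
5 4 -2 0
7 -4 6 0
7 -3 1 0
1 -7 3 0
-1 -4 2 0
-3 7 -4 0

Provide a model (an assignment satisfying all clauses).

Branch on y1: take y1 = True.
For the remaining variables, y2 = True, y3 = False, y4 = True, y5 = False, y6 = False, y7 = True works.
Check each clause:
  1. (y1 OR NOT y3 OR NOT y5) — y1 is true.
  2. (NOT y1 OR y3 OR y7) — y7 is true.
  3. (NOT y6 OR NOT y1 OR y4) — NOT y6 is true.
  4. (y4 OR NOT y3 OR NOT y6) — NOT y6 is true.
  5. (NOT y6 OR NOT y7 OR NOT y3) — NOT y6 is true.
  6. (NOT y2 OR y5 OR y1) — y1 is true.
  7. (y4 OR y2 OR y6) — y2 is true.
  8. (y7 OR y4 OR y1) — y1 is true.
  9. (y5 OR NOT y6 OR y1) — y1 is true.
  10. (y5 OR y7 OR NOT y3) — NOT y3 is true.
  11. (y1 OR y7 OR y6) — y1 is true.
  12. (NOT y7 OR NOT y5 OR y3) — NOT y5 is true.
  13. (NOT y4 OR NOT y5 OR y2) — y2 is true.
  14. (NOT y6 OR y4 OR y5) — NOT y6 is true.
  15. (y1 OR NOT y3 OR y6) — y1 is true.
  16. (y4 OR NOT y2 OR y5) — y4 is true.
  17. (y7 OR y6 OR NOT y4) — y7 is true.
  18. (NOT y3 OR y7 OR y1) — y1 is true.
  19. (y1 OR NOT y7 OR y3) — y1 is true.
  20. (y2 OR NOT y1 OR NOT y4) — y2 is true.
  21. (NOT y4 OR y7 OR NOT y3) — NOT y3 is true.

y1 = True, y2 = True, y3 = False, y4 = True, y5 = False, y6 = False, y7 = True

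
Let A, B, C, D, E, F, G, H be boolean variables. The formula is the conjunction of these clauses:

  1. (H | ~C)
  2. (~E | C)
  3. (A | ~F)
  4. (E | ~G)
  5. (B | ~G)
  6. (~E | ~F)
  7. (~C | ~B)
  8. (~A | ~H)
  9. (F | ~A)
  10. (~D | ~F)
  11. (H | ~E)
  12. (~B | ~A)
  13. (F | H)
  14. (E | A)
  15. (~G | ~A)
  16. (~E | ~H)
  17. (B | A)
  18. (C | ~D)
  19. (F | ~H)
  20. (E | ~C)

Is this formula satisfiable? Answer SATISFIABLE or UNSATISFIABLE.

SATISFIABLE

Pure literal: D appears only negated; assign D = False.
G occurs only negated in the remaining clauses — set G = False.
Try A = True.
  then H is forced to False.
  then C is forced to False.
  then E is forced to False.
  then F is forced to True.
  then B is forced to False.
So A = True, B = False, C = False, D = False, E = False, F = True, G = False, H = False is a satisfying assignment.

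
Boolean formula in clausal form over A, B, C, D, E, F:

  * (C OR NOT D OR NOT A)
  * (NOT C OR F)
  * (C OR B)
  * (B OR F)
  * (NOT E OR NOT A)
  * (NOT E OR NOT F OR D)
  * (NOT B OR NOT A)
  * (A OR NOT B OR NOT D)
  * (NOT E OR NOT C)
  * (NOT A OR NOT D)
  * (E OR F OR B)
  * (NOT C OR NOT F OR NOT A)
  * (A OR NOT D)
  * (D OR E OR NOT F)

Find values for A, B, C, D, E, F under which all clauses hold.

A = False, B = True, C = False, D = False, E = False, F = False

Branch on A: take A = False.
  then D is forced to False.
For the remaining variables, B = True, C = False, E = False, F = False works.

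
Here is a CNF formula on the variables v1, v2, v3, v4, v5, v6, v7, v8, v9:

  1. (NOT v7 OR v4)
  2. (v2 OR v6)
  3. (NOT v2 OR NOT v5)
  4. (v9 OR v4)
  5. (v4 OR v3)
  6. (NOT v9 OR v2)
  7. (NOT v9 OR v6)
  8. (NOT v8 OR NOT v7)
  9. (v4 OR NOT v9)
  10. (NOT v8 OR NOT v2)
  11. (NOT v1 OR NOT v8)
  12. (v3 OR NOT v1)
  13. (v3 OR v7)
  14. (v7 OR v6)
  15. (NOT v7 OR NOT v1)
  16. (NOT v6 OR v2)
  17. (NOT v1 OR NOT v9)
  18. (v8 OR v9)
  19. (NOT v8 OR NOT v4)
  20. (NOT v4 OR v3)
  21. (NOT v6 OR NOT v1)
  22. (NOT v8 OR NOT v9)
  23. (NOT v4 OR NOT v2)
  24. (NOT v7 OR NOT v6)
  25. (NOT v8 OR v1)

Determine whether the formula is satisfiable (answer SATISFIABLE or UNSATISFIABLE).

UNSATISFIABLE

v4 = True:
  propagation gives v8=False, v9=True, v2=True; an empty clause results — contradiction.
v4 = False:
  propagation gives v7=False, v9=True; an empty clause results — contradiction.
Every branch closes, so no satisfying assignment exists.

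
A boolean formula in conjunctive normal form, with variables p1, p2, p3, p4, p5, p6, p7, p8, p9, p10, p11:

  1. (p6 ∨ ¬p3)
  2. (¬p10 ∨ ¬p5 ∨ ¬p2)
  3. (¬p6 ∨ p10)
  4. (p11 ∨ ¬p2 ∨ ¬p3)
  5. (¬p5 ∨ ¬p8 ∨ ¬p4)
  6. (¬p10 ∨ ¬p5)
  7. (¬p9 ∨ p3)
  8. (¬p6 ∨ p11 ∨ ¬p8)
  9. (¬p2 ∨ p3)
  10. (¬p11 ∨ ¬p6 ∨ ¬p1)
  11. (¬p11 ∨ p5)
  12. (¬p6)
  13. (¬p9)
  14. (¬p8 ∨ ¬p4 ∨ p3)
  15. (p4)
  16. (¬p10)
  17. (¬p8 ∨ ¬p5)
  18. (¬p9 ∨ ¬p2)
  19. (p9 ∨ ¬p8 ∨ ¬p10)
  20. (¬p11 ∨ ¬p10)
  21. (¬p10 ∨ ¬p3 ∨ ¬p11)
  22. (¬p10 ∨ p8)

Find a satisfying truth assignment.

p1=T, p2=F, p3=F, p4=T, p5=T, p6=F, p7=F, p8=F, p9=F, p10=F, p11=F

Check each clause:
  1. (¬p3 ∨ p6) — ¬p3 is true.
  2. (¬p2 ∨ ¬p10 ∨ ¬p5) — ¬p2 is true.
  3. (¬p6 ∨ p10) — ¬p6 is true.
  4. (¬p3 ∨ p11 ∨ ¬p2) — ¬p3 is true.
  5. (¬p8 ∨ ¬p5 ∨ ¬p4) — ¬p8 is true.
  6. (¬p5 ∨ ¬p10) — ¬p10 is true.
  7. (¬p9 ∨ p3) — ¬p9 is true.
  8. (p11 ∨ ¬p8 ∨ ¬p6) — ¬p8 is true.
  9. (p3 ∨ ¬p2) — ¬p2 is true.
  10. (¬p6 ∨ ¬p1 ∨ ¬p11) — ¬p6 is true.
  11. (p5 ∨ ¬p11) — ¬p11 is true.
  12. (¬p6) — ¬p6 is true.
  13. (¬p9) — ¬p9 is true.
  14. (p3 ∨ ¬p8 ∨ ¬p4) — ¬p8 is true.
  15. (p4) — p4 is true.
  16. (¬p10) — ¬p10 is true.
  17. (¬p5 ∨ ¬p8) — ¬p8 is true.
  18. (¬p9 ∨ ¬p2) — ¬p2 is true.
  19. (¬p8 ∨ p9 ∨ ¬p10) — ¬p8 is true.
  20. (¬p11 ∨ ¬p10) — ¬p11 is true.
  21. (¬p10 ∨ ¬p3 ∨ ¬p11) — ¬p11 is true.
  22. (p8 ∨ ¬p10) — ¬p10 is true.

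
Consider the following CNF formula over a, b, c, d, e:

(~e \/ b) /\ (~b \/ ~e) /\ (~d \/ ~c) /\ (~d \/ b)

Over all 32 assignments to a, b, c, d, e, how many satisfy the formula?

Split on b, then d.
  b=T, d=T: remaining (a,c,e) ∈ {(F,F,F); (T,F,F)} — 2.
  b=T, d=F: remaining (a,c,e) ∈ {(F,F,F); (F,T,F); (T,F,F); (T,T,F)} — 4.
  b=F, d=T: a clause becomes empty — 0.
  b=F, d=F: remaining (a,c,e) ∈ {(F,F,F); (F,T,F); (T,F,F); (T,T,F)} — 4.
Total: 2 + 4 + 0 + 4 = 10.

10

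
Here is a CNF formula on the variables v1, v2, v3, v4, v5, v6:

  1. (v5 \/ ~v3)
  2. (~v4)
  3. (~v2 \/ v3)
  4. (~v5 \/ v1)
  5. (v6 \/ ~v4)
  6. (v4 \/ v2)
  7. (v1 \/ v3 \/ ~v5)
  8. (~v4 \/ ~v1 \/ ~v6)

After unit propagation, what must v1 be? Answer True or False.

True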